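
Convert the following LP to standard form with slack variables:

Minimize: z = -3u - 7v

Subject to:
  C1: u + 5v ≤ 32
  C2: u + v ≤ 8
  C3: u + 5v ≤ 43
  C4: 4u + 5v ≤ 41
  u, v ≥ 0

min z = -3u - 7v

s.t.
  u + 5v + s1 = 32
  u + v + s2 = 8
  u + 5v + s3 = 43
  4u + 5v + s4 = 41
  u, v, s1, s2, s3, s4 ≥ 0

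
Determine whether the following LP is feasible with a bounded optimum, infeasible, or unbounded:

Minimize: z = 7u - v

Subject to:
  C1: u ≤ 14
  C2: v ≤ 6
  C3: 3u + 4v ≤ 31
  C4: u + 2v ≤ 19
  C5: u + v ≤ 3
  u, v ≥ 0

Feasible with a bounded optimal solution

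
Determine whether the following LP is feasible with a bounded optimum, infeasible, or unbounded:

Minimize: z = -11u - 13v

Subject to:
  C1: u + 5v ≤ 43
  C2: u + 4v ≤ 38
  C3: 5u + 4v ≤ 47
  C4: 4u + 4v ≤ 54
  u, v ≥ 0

Feasible with a bounded optimal solution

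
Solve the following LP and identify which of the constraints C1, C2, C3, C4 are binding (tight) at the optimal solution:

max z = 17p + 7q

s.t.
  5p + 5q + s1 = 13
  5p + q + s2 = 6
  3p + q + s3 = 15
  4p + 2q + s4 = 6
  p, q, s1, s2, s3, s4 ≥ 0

At p = 1, q = 1, compute slack b - a·x for each constraint:
  C1: 13 − 10 = 3  (slack)
  C2: 6 − 6 = 0  (binding)
  C3: 15 − 4 = 11  (slack)
  C4: 6 − 6 = 0  (binding)

Optimal: p = 1, q = 1
Binding: C2, C4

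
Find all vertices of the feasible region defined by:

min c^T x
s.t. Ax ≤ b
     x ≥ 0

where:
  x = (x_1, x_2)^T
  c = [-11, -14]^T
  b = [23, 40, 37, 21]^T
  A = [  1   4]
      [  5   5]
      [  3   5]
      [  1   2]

(0, 0), (8, 0), (3, 5), (0, 5.75)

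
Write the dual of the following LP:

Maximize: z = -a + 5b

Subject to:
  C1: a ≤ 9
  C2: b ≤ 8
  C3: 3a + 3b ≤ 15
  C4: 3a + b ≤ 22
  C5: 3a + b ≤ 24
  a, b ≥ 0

Primal max cᵀx s.t. Ax ≤ b, x ≥ 0  →  Dual min bᵀy s.t. Aᵀy ≥ c, y ≥ 0.

Minimize: z = 9y1 + 8y2 + 15y3 + 22y4 + 24y5

Subject to:
  y1 + 3y3 + 3y4 + 3y5 ≥ -1
  y2 + 3y3 + y4 + y5 ≥ 5
  y1, y2, y3, y4, y5 ≥ 0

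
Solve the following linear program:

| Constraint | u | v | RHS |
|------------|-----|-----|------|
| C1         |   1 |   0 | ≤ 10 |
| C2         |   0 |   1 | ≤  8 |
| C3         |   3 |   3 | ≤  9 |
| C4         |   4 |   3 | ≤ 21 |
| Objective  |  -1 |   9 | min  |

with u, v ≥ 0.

Evaluate the objective at each vertex of the feasible region:
  z(0, 0) = 0
  z(3, 0) = -3  ←
  z(0, 3) = 27
The minimum is at u = 3, v = 0.

u = 3, v = 0, z = -3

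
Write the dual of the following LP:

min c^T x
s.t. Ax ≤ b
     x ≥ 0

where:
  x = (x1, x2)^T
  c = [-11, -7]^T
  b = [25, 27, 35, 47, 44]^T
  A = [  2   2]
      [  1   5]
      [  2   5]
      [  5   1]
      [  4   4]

Primal min cᵀx s.t. Ax ≤ b, x ≥ 0  →  Dual max −bᵀy s.t. Aᵀy ≥ −c, y ≥ 0.

Maximize: z = -25y1 - 27y2 - 35y3 - 47y4 - 44y5

Subject to:
  2y1 + y2 + 2y3 + 5y4 + 4y5 ≥ 11
  2y1 + 5y2 + 5y3 + y4 + 4y5 ≥ 7
  y1, y2, y3, y4, y5 ≥ 0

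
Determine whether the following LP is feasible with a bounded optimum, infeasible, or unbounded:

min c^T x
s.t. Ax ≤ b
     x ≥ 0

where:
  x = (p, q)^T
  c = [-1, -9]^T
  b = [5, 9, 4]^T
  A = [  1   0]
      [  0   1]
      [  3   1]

Feasible with a bounded optimal solution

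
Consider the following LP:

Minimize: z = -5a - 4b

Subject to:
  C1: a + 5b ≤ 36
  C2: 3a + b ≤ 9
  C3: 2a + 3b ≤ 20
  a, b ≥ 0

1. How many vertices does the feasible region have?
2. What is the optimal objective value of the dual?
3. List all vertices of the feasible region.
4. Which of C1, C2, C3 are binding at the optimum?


1. 4
2. -29
3. (0, 0), (3, 0), (1, 6), (0, 6.667)
4. C2, C3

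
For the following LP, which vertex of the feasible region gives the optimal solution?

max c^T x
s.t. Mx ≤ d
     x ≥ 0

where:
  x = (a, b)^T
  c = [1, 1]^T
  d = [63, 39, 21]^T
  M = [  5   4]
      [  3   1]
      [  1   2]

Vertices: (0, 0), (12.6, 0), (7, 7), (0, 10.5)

Evaluate the objective at each vertex of the feasible region:
  z(0, 0) = 0
  z(12.6, 0) = 12.6
  z(7, 7) = 14  ←
  z(0, 10.5) = 10.5
The maximum is at a = 7, b = 7.

(7, 7)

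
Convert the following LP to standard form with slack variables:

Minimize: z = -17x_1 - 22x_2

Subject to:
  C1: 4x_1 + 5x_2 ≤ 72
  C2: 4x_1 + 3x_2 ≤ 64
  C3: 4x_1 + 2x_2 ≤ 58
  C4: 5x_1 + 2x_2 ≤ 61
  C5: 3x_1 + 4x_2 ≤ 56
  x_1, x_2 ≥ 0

min z = -17x_1 - 22x_2

s.t.
  4x_1 + 5x_2 + s1 = 72
  4x_1 + 3x_2 + s2 = 64
  4x_1 + 2x_2 + s3 = 58
  5x_1 + 2x_2 + s4 = 61
  3x_1 + 4x_2 + s5 = 56
  x_1, x_2, s1, s2, s3, s4, s5 ≥ 0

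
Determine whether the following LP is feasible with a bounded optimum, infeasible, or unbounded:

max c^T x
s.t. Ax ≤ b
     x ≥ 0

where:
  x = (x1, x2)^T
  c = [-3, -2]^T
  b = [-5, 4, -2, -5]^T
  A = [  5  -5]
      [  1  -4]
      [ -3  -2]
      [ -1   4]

Infeasible (no feasible solution exists)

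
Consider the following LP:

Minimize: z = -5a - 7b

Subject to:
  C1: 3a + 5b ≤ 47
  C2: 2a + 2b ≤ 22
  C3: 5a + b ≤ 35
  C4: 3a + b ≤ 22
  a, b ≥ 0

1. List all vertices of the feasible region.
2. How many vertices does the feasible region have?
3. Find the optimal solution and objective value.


1. (0, 0), (7, 0), (6.5, 2.5), (5.5, 5.5), (4, 7), (0, 9.4)
2. 6
3. a = 4, b = 7, z = -69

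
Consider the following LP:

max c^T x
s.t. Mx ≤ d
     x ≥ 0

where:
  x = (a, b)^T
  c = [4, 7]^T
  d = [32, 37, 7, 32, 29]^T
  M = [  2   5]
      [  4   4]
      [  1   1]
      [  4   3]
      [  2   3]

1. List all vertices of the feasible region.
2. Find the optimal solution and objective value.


1. (0, 0), (7, 0), (1, 6), (0, 6.4)
2. a = 1, b = 6, z = 46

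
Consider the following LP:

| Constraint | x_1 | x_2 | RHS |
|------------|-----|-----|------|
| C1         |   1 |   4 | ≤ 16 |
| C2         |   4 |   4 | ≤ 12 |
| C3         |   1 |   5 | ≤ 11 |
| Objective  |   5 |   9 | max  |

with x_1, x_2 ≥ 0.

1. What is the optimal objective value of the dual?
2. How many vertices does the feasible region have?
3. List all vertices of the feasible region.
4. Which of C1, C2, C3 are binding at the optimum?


1. 23
2. 4
3. (0, 0), (3, 0), (1, 2), (0, 2.2)
4. C2, C3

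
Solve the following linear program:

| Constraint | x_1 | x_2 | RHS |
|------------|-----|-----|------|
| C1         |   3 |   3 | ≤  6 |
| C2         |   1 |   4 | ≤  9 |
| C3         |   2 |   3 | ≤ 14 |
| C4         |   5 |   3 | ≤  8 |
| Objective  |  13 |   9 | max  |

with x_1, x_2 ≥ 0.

Evaluate the objective at each vertex of the feasible region:
  z(0, 0) = 0
  z(1.6, 0) = 20.8
  z(1, 1) = 22  ←
  z(0, 2) = 18
The maximum is at x_1 = 1, x_2 = 1.

x_1 = 1, x_2 = 1, z = 22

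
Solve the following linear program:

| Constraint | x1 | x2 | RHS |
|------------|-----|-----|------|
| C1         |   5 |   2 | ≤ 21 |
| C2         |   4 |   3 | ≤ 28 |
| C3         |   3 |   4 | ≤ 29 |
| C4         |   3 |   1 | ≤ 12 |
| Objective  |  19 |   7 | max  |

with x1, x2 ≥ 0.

Evaluate the objective at each vertex of the feasible region:
  z(0, 0) = 0
  z(4, 0) = 76
  z(3, 3) = 78  ←
  z(1.857, 5.857) = 76.29
  z(0, 7.25) = 50.75
The maximum is at x1 = 3, x2 = 3.

x1 = 3, x2 = 3, z = 78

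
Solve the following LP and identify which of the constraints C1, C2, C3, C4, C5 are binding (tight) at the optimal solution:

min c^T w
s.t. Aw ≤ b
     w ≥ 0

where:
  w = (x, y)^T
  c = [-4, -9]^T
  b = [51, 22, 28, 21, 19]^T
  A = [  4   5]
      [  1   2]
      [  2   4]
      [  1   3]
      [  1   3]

At x = 4, y = 5, compute slack b - a·x for each constraint:
  C1: 51 − 41 = 10  (slack)
  C2: 22 − 14 = 8  (slack)
  C3: 28 − 28 = 0  (binding)
  C4: 21 − 19 = 2  (slack)
  C5: 19 − 19 = 0  (binding)

Optimal: x = 4, y = 5
Binding: C3, C5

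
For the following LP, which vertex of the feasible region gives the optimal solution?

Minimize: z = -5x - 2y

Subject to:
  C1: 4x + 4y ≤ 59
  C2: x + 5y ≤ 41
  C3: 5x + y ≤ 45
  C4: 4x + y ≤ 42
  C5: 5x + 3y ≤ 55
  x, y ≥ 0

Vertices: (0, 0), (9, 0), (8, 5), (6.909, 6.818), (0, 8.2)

Evaluate the objective at each vertex of the feasible region:
  z(0, 0) = 0
  z(9, 0) = -45
  z(8, 5) = -50  ←
  z(6.909, 6.818) = -48.18
  z(0, 8.2) = -16.4
The minimum is at x = 8, y = 5.

(8, 5)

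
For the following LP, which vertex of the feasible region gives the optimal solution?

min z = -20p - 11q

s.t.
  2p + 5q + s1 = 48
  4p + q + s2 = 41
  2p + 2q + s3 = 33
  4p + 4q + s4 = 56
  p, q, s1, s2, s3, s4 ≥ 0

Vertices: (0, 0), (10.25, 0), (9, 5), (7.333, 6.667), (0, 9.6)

Evaluate the objective at each vertex of the feasible region:
  z(0, 0) = 0
  z(10.25, 0) = -205
  z(9, 5) = -235  ←
  z(7.333, 6.667) = -220
  z(0, 9.6) = -105.6
The minimum is at p = 9, q = 5.

(9, 5)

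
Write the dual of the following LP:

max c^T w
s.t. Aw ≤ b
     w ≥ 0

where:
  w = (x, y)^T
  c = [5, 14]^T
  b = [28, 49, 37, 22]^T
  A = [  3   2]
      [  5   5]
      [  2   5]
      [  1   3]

Primal max cᵀx s.t. Ax ≤ b, x ≥ 0  →  Dual min bᵀy s.t. Aᵀy ≥ c, y ≥ 0.

Minimize: z = 28y1 + 49y2 + 37y3 + 22y4

Subject to:
  3y1 + 5y2 + 2y3 + y4 ≥ 5
  2y1 + 5y2 + 5y3 + 3y4 ≥ 14
  y1, y2, y3, y4 ≥ 0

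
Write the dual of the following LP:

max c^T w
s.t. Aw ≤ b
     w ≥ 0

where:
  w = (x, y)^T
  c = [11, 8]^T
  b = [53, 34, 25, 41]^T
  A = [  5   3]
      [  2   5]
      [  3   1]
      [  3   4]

Primal max cᵀx s.t. Ax ≤ b, x ≥ 0  →  Dual min bᵀy s.t. Aᵀy ≥ c, y ≥ 0.

Minimize: z = 53y1 + 34y2 + 25y3 + 41y4

Subject to:
  5y1 + 2y2 + 3y3 + 3y4 ≥ 11
  3y1 + 5y2 + y3 + 4y4 ≥ 8
  y1, y2, y3, y4 ≥ 0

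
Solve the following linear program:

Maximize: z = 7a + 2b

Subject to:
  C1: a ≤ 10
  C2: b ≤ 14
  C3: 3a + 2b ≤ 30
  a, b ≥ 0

Evaluate the objective at each vertex of the feasible region:
  z(0, 0) = 0
  z(10, 0) = 70  ←
  z(0.6667, 14) = 32.67
  z(0, 14) = 28
The maximum is at a = 10, b = 0.

a = 10, b = 0, z = 70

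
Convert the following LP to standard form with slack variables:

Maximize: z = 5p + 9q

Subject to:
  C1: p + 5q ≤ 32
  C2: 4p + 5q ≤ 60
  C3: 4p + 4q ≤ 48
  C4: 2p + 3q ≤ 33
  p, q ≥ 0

max z = 5p + 9q

s.t.
  p + 5q + s1 = 32
  4p + 5q + s2 = 60
  4p + 4q + s3 = 48
  2p + 3q + s4 = 33
  p, q, s1, s2, s3, s4 ≥ 0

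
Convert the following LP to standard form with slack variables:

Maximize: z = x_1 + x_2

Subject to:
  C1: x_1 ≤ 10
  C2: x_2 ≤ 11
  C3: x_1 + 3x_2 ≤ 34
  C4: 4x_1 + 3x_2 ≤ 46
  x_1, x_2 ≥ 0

max z = x_1 + x_2

s.t.
  x_1 + s1 = 10
  x_2 + s2 = 11
  x_1 + 3x_2 + s3 = 34
  4x_1 + 3x_2 + s4 = 46
  x_1, x_2, s1, s2, s3, s4 ≥ 0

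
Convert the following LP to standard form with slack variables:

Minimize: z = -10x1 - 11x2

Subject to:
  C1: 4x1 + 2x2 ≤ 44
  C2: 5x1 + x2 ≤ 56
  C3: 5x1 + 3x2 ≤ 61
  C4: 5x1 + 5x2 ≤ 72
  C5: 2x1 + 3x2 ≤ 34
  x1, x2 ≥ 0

min z = -10x1 - 11x2

s.t.
  4x1 + 2x2 + s1 = 44
  5x1 + x2 + s2 = 56
  5x1 + 3x2 + s3 = 61
  5x1 + 5x2 + s4 = 72
  2x1 + 3x2 + s5 = 34
  x1, x2, s1, s2, s3, s4, s5 ≥ 0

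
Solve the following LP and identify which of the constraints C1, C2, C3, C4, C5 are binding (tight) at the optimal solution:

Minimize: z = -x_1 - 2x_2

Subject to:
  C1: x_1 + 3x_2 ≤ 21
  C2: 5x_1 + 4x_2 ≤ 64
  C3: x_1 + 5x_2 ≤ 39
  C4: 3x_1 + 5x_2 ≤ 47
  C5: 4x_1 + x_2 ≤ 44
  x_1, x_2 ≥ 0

At x_1 = 9, x_2 = 4, compute slack b - a·x for each constraint:
  C1: 21 − 21 = 0  (binding)
  C2: 64 − 61 = 3  (slack)
  C3: 39 − 29 = 10  (slack)
  C4: 47 − 47 = 0  (binding)
  C5: 44 − 40 = 4  (slack)

Optimal: x_1 = 9, x_2 = 4
Binding: C1, C4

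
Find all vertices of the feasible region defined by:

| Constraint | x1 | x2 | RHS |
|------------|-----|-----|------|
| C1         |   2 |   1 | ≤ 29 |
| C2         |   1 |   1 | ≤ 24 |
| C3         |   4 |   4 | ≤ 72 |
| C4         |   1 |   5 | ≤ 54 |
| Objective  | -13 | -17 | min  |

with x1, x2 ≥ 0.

(0, 0), (14.5, 0), (11, 7), (9, 9), (0, 10.8)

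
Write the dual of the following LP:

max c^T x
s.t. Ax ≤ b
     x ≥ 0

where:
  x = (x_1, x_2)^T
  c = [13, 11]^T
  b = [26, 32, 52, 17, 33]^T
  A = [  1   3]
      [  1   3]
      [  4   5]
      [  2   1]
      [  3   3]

Primal max cᵀx s.t. Ax ≤ b, x ≥ 0  →  Dual min bᵀy s.t. Aᵀy ≥ c, y ≥ 0.

Minimize: z = 26y1 + 32y2 + 52y3 + 17y4 + 33y5

Subject to:
  y1 + y2 + 4y3 + 2y4 + 3y5 ≥ 13
  3y1 + 3y2 + 5y3 + y4 + 3y5 ≥ 11
  y1, y2, y3, y4, y5 ≥ 0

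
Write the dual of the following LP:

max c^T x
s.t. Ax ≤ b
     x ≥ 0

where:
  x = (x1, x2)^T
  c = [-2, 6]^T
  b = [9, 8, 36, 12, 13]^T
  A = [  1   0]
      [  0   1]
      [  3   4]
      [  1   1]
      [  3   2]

Primal max cᵀx s.t. Ax ≤ b, x ≥ 0  →  Dual min bᵀy s.t. Aᵀy ≥ c, y ≥ 0.

Minimize: z = 9y1 + 8y2 + 36y3 + 12y4 + 13y5

Subject to:
  y1 + 3y3 + y4 + 3y5 ≥ -2
  y2 + 4y3 + y4 + 2y5 ≥ 6
  y1, y2, y3, y4, y5 ≥ 0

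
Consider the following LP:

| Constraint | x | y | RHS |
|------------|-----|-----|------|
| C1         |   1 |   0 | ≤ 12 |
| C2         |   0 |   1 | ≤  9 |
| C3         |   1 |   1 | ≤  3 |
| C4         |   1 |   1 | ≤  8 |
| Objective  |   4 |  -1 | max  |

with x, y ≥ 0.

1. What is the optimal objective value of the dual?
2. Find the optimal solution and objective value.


1. 12
2. x = 3, y = 0, z = 12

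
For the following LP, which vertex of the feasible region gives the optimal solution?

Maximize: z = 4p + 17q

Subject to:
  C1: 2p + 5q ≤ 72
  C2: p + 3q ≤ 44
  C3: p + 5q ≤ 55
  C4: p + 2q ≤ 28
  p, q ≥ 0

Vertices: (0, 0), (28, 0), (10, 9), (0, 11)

Evaluate the objective at each vertex of the feasible region:
  z(0, 0) = 0
  z(28, 0) = 112
  z(10, 9) = 193  ←
  z(0, 11) = 187
The maximum is at p = 10, q = 9.

(10, 9)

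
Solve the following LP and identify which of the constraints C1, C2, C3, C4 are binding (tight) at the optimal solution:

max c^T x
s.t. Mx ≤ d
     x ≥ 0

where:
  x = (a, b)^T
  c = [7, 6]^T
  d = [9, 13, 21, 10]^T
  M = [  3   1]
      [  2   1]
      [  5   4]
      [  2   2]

At a = 1, b = 4, compute slack b - a·x for each constraint:
  C1: 9 − 7 = 2  (slack)
  C2: 13 − 6 = 7  (slack)
  C3: 21 − 21 = 0  (binding)
  C4: 10 − 10 = 0  (binding)

Optimal: a = 1, b = 4
Binding: C3, C4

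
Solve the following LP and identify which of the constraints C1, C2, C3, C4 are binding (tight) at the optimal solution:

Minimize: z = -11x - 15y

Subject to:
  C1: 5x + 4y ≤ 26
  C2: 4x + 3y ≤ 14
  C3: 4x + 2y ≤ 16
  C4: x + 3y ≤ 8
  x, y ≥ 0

At x = 2, y = 2, compute slack b - a·x for each constraint:
  C1: 26 − 18 = 8  (slack)
  C2: 14 − 14 = 0  (binding)
  C3: 16 − 12 = 4  (slack)
  C4: 8 − 8 = 0  (binding)

Optimal: x = 2, y = 2
Binding: C2, C4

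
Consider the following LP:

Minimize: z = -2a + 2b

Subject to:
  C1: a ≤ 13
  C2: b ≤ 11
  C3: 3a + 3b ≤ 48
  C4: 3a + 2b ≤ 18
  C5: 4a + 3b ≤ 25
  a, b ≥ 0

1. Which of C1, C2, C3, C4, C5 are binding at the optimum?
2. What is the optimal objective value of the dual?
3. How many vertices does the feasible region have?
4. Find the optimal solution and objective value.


1. C4
2. -12
3. 4
4. a = 6, b = 0, z = -12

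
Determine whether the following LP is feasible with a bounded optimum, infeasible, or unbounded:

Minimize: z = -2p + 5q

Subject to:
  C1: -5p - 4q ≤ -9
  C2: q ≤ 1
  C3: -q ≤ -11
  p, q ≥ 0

Infeasible (no feasible solution exists)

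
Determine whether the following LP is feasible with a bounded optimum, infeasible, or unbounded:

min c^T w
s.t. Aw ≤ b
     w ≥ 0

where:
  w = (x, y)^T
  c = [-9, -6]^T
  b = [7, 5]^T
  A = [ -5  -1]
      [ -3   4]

Unbounded (objective can decrease without bound)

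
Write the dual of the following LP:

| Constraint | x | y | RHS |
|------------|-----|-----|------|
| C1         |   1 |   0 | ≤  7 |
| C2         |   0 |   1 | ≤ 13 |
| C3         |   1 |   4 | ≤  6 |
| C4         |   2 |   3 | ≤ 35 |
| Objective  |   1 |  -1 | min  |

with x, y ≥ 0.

Primal min cᵀx s.t. Ax ≤ b, x ≥ 0  →  Dual max −bᵀy s.t. Aᵀy ≥ −c, y ≥ 0.

Maximize: z = -7y1 - 13y2 - 6y3 - 35y4

Subject to:
  y1 + y3 + 2y4 ≥ -1
  y2 + 4y3 + 3y4 ≥ 1
  y1, y2, y3, y4 ≥ 0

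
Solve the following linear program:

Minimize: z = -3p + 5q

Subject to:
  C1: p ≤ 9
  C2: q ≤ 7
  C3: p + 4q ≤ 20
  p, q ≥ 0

Evaluate the objective at each vertex of the feasible region:
  z(0, 0) = 0
  z(9, 0) = -27  ←
  z(9, 2.75) = -13.25
  z(0, 5) = 25
The minimum is at p = 9, q = 0.

p = 9, q = 0, z = -27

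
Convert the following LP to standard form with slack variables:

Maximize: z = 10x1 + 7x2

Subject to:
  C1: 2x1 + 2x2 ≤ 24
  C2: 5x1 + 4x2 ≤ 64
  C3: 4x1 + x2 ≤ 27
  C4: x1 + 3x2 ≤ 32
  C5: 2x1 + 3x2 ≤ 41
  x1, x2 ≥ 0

max z = 10x1 + 7x2

s.t.
  2x1 + 2x2 + s1 = 24
  5x1 + 4x2 + s2 = 64
  4x1 + x2 + s3 = 27
  x1 + 3x2 + s4 = 32
  2x1 + 3x2 + s5 = 41
  x1, x2, s1, s2, s3, s4, s5 ≥ 0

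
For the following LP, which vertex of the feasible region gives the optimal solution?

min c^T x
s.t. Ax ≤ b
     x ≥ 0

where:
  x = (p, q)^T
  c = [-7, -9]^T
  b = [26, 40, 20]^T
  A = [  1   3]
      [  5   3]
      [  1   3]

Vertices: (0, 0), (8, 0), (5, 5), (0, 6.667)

Evaluate the objective at each vertex of the feasible region:
  z(0, 0) = 0
  z(8, 0) = -56
  z(5, 5) = -80  ←
  z(0, 6.667) = -60
The minimum is at p = 5, q = 5.

(5, 5)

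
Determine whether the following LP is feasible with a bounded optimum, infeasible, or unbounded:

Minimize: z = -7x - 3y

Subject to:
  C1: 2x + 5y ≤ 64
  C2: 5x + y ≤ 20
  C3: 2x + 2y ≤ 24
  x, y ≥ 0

Feasible with a bounded optimal solution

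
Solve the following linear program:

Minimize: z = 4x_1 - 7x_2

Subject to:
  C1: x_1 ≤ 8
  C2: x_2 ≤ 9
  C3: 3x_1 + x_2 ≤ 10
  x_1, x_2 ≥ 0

Evaluate the objective at each vertex of the feasible region:
  z(0, 0) = 0
  z(3.333, 0) = 13.33
  z(0.3333, 9) = -61.67
  z(0, 9) = -63  ←
The minimum is at x_1 = 0, x_2 = 9.

x_1 = 0, x_2 = 9, z = -63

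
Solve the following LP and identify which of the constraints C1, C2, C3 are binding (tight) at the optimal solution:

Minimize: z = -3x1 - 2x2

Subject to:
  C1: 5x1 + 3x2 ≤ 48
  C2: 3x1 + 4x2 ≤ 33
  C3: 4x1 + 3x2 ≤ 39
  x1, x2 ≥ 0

At x1 = 9, x2 = 1, compute slack b - a·x for each constraint:
  C1: 48 − 48 = 0  (binding)
  C2: 33 − 31 = 2  (slack)
  C3: 39 − 39 = 0  (binding)

Optimal: x1 = 9, x2 = 1
Binding: C1, C3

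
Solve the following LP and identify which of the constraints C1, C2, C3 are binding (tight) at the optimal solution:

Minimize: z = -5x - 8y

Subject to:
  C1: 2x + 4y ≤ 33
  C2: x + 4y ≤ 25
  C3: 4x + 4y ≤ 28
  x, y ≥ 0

At x = 1, y = 6, compute slack b - a·x for each constraint:
  C1: 33 − 26 = 7  (slack)
  C2: 25 − 25 = 0  (binding)
  C3: 28 − 28 = 0  (binding)

Optimal: x = 1, y = 6
Binding: C2, C3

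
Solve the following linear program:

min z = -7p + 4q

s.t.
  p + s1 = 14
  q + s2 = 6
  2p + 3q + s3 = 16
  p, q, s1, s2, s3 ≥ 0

Evaluate the objective at each vertex of the feasible region:
  z(0, 0) = 0
  z(8, 0) = -56  ←
  z(0, 5.333) = 21.33
The minimum is at p = 8, q = 0.

p = 8, q = 0, z = -56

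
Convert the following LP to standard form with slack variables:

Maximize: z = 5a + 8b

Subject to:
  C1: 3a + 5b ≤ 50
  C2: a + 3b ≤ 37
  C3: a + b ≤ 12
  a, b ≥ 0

max z = 5a + 8b

s.t.
  3a + 5b + s1 = 50
  a + 3b + s2 = 37
  a + b + s3 = 12
  a, b, s1, s2, s3 ≥ 0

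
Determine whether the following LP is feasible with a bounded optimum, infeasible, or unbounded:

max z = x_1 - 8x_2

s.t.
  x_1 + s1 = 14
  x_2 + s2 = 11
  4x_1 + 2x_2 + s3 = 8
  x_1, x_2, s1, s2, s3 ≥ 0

Feasible with a bounded optimal solution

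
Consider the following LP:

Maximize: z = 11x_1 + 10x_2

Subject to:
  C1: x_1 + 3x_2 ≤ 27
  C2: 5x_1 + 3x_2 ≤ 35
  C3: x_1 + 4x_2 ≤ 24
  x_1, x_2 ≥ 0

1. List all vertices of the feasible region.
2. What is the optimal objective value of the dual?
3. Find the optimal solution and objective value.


1. (0, 0), (7, 0), (4, 5), (0, 6)
2. 94
3. x_1 = 4, x_2 = 5, z = 94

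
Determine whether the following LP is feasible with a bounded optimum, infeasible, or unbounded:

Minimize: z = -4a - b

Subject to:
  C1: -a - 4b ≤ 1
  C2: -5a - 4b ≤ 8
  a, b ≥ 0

Unbounded (objective can decrease without bound)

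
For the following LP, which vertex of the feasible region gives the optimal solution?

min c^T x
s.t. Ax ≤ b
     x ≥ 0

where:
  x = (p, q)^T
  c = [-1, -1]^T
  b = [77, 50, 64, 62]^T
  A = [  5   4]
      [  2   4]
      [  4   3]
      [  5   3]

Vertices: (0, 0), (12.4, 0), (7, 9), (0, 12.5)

Evaluate the objective at each vertex of the feasible region:
  z(0, 0) = 0
  z(12.4, 0) = -12.4
  z(7, 9) = -16  ←
  z(0, 12.5) = -12.5
The minimum is at p = 7, q = 9.

(7, 9)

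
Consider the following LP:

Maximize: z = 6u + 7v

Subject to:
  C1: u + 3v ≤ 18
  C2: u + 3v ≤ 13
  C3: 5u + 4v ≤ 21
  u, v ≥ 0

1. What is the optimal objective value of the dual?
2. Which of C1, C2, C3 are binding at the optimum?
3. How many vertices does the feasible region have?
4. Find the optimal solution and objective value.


1. 34
2. C2, C3
3. 4
4. u = 1, v = 4, z = 34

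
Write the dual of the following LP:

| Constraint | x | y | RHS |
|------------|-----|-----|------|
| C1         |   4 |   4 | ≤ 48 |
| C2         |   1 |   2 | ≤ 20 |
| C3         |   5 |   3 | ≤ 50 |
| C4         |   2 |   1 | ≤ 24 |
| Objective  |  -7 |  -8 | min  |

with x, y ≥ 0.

Primal min cᵀx s.t. Ax ≤ b, x ≥ 0  →  Dual max −bᵀy s.t. Aᵀy ≥ −c, y ≥ 0.

Maximize: z = -48y1 - 20y2 - 50y3 - 24y4

Subject to:
  4y1 + y2 + 5y3 + 2y4 ≥ 7
  4y1 + 2y2 + 3y3 + y4 ≥ 8
  y1, y2, y3, y4 ≥ 0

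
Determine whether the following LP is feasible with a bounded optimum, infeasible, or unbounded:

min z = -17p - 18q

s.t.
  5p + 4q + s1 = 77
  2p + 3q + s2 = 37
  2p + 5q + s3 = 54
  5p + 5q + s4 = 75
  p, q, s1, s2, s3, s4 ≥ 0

Feasible with a bounded optimal solution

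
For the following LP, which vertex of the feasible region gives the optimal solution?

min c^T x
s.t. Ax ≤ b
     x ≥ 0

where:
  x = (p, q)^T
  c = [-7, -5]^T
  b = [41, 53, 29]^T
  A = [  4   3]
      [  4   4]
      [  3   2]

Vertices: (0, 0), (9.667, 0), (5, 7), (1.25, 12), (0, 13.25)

Evaluate the objective at each vertex of the feasible region:
  z(0, 0) = 0
  z(9.667, 0) = -67.67
  z(5, 7) = -70  ←
  z(1.25, 12) = -68.75
  z(0, 13.25) = -66.25
The minimum is at p = 5, q = 7.

(5, 7)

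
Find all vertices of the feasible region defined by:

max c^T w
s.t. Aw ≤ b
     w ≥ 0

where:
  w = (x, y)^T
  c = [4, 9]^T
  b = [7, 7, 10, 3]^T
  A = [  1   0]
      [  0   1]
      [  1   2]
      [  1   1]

(0, 0), (3, 0), (0, 3)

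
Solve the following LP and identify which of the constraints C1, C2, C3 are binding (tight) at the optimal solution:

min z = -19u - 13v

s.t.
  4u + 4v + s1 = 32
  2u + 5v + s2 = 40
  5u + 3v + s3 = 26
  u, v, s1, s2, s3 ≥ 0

At u = 1, v = 7, compute slack b - a·x for each constraint:
  C1: 32 − 32 = 0  (binding)
  C2: 40 − 37 = 3  (slack)
  C3: 26 − 26 = 0  (binding)

Optimal: u = 1, v = 7
Binding: C1, C3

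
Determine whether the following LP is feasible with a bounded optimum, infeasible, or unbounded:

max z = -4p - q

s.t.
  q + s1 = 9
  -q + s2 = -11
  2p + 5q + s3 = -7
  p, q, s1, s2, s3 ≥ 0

Infeasible (no feasible solution exists)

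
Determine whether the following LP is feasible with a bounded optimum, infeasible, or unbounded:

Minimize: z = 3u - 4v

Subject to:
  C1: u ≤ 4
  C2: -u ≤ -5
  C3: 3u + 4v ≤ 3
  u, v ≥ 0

Infeasible (no feasible solution exists)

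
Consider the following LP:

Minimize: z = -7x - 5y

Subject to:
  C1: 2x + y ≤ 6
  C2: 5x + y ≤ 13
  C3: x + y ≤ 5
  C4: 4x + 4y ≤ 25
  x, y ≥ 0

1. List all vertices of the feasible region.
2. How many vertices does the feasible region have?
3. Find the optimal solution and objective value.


1. (0, 0), (2.6, 0), (2.333, 1.333), (1, 4), (0, 5)
2. 5
3. x = 1, y = 4, z = -27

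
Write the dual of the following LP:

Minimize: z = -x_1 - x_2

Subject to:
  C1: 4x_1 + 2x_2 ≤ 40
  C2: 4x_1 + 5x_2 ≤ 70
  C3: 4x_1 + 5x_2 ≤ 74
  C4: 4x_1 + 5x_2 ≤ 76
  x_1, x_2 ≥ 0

Primal min cᵀx s.t. Ax ≤ b, x ≥ 0  →  Dual max −bᵀy s.t. Aᵀy ≥ −c, y ≥ 0.

Maximize: z = -40y1 - 70y2 - 74y3 - 76y4

Subject to:
  4y1 + 4y2 + 4y3 + 4y4 ≥ 1
  2y1 + 5y2 + 5y3 + 5y4 ≥ 1
  y1, y2, y3, y4 ≥ 0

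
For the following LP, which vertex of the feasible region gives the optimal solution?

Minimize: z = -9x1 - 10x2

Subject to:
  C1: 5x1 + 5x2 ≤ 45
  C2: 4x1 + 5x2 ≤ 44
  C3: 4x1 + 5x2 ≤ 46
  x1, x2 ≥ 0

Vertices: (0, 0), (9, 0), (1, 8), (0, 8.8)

Evaluate the objective at each vertex of the feasible region:
  z(0, 0) = 0
  z(9, 0) = -81
  z(1, 8) = -89  ←
  z(0, 8.8) = -88
The minimum is at x1 = 1, x2 = 8.

(1, 8)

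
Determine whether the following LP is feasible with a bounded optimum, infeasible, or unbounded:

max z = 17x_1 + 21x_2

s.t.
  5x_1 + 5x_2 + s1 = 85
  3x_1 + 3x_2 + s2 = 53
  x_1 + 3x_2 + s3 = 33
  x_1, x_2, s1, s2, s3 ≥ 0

Feasible with a bounded optimal solution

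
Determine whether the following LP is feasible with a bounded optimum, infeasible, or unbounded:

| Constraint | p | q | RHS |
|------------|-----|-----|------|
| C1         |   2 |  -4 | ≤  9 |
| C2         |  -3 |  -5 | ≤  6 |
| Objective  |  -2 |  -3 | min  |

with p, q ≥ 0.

Unbounded (objective can decrease without bound)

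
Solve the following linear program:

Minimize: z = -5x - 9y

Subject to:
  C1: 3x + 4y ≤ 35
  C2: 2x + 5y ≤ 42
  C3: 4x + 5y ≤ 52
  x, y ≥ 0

Evaluate the objective at each vertex of the feasible region:
  z(0, 0) = 0
  z(11.67, 0) = -58.33
  z(1, 8) = -77  ←
  z(0, 8.4) = -75.6
The minimum is at x = 1, y = 8.

x = 1, y = 8, z = -77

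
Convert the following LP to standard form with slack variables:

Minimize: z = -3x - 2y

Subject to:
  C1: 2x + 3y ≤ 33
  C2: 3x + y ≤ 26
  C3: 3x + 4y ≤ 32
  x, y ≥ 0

min z = -3x - 2y

s.t.
  2x + 3y + s1 = 33
  3x + y + s2 = 26
  3x + 4y + s3 = 32
  x, y, s1, s2, s3 ≥ 0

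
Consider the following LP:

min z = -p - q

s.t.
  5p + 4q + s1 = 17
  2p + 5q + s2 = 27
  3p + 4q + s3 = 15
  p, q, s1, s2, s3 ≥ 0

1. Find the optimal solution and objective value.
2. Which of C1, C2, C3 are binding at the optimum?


1. p = 1, q = 3, z = -4
2. C1, C3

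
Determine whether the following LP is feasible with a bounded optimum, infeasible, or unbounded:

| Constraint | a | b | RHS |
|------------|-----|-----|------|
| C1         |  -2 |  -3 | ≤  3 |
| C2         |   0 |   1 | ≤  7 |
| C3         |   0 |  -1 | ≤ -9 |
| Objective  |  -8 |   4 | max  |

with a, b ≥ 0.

Infeasible (no feasible solution exists)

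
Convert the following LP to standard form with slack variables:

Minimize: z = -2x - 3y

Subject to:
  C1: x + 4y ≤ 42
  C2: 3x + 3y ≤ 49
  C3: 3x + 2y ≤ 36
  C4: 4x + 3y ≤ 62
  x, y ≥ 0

min z = -2x - 3y

s.t.
  x + 4y + s1 = 42
  3x + 3y + s2 = 49
  3x + 2y + s3 = 36
  4x + 3y + s4 = 62
  x, y, s1, s2, s3, s4 ≥ 0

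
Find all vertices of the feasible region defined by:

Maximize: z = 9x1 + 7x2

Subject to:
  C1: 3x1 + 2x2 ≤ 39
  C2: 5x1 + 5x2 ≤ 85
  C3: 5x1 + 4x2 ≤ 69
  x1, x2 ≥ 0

(0, 0), (13, 0), (9, 6), (1, 16), (0, 17)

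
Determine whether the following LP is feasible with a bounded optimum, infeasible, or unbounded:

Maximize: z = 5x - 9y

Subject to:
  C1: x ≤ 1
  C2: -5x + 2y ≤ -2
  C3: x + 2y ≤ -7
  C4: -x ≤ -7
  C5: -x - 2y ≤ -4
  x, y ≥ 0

Infeasible (no feasible solution exists)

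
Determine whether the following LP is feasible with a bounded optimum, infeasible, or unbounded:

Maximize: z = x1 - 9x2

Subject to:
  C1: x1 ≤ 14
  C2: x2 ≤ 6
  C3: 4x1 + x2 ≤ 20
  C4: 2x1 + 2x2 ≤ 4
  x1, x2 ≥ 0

Feasible with a bounded optimal solution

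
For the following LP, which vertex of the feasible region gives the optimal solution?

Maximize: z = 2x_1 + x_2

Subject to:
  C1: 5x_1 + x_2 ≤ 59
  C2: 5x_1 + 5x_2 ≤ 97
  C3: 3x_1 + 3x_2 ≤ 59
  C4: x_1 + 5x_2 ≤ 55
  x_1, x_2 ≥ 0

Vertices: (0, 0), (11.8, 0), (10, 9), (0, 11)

Evaluate the objective at each vertex of the feasible region:
  z(0, 0) = 0
  z(11.8, 0) = 23.6
  z(10, 9) = 29  ←
  z(0, 11) = 11
The maximum is at x_1 = 10, x_2 = 9.

(10, 9)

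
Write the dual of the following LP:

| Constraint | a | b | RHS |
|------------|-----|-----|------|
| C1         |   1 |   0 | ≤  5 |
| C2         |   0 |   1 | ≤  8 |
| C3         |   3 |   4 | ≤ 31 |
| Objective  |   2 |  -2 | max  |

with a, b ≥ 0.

Primal max cᵀx s.t. Ax ≤ b, x ≥ 0  →  Dual min bᵀy s.t. Aᵀy ≥ c, y ≥ 0.

Minimize: z = 5y1 + 8y2 + 31y3

Subject to:
  y1 + 3y3 ≥ 2
  y2 + 4y3 ≥ -2
  y1, y2, y3 ≥ 0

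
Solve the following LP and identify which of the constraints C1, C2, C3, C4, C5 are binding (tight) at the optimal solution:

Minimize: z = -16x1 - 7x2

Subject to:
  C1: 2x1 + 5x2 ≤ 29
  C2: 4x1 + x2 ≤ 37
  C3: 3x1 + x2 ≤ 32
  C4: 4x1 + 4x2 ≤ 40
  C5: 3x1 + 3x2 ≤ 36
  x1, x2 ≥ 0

At x1 = 9, x2 = 1, compute slack b - a·x for each constraint:
  C1: 29 − 23 = 6  (slack)
  C2: 37 − 37 = 0  (binding)
  C3: 32 − 28 = 4  (slack)
  C4: 40 − 40 = 0  (binding)
  C5: 36 − 30 = 6  (slack)

Optimal: x1 = 9, x2 = 1
Binding: C2, C4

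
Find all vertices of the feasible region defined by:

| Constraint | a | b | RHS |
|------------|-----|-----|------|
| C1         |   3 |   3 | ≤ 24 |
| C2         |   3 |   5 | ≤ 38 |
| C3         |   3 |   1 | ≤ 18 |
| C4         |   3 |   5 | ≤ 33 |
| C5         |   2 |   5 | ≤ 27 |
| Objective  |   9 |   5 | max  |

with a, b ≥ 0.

(0, 0), (6, 0), (5, 3), (4.333, 3.667), (0, 5.4)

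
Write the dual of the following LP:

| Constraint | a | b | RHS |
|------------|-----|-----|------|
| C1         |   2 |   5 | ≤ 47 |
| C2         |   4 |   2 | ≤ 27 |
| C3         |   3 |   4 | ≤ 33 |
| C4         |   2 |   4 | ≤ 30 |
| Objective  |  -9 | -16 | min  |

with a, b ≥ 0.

Primal min cᵀx s.t. Ax ≤ b, x ≥ 0  →  Dual max −bᵀy s.t. Aᵀy ≥ −c, y ≥ 0.

Maximize: z = -47y1 - 27y2 - 33y3 - 30y4

Subject to:
  2y1 + 4y2 + 3y3 + 2y4 ≥ 9
  5y1 + 2y2 + 4y3 + 4y4 ≥ 16
  y1, y2, y3, y4 ≥ 0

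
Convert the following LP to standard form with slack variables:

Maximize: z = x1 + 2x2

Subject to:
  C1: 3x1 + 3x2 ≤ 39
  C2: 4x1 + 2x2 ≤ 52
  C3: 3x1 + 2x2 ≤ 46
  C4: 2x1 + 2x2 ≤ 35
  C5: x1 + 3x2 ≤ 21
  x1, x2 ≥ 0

max z = x1 + 2x2

s.t.
  3x1 + 3x2 + s1 = 39
  4x1 + 2x2 + s2 = 52
  3x1 + 2x2 + s3 = 46
  2x1 + 2x2 + s4 = 35
  x1 + 3x2 + s5 = 21
  x1, x2, s1, s2, s3, s4, s5 ≥ 0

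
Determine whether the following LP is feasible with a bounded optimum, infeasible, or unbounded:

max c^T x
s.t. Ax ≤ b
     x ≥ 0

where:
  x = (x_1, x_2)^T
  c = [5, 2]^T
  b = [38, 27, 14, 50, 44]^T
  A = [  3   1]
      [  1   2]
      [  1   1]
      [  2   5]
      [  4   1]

Feasible with a bounded optimal solution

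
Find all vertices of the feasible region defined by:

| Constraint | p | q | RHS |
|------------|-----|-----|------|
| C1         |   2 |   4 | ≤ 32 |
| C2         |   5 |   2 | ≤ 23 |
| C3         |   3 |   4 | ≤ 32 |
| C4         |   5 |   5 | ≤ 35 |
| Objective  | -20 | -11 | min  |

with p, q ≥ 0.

(0, 0), (4.6, 0), (3, 4), (0, 7)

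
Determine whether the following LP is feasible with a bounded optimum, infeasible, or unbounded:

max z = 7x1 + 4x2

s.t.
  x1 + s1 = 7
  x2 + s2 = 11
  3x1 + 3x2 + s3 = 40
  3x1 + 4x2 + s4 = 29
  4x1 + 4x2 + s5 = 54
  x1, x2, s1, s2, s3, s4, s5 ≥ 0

Feasible with a bounded optimal solution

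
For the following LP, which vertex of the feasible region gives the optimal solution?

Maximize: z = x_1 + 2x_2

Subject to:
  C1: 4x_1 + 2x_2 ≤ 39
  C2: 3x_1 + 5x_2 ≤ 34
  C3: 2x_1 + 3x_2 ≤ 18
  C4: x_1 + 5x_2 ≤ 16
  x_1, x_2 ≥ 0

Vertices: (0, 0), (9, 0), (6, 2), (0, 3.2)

Evaluate the objective at each vertex of the feasible region:
  z(0, 0) = 0
  z(9, 0) = 9
  z(6, 2) = 10  ←
  z(0, 3.2) = 6.4
The maximum is at x_1 = 6, x_2 = 2.

(6, 2)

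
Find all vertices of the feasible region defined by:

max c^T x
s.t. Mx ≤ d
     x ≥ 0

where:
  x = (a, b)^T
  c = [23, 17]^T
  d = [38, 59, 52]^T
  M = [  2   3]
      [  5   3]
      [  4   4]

(0, 0), (11.8, 0), (10, 3), (1, 12), (0, 12.67)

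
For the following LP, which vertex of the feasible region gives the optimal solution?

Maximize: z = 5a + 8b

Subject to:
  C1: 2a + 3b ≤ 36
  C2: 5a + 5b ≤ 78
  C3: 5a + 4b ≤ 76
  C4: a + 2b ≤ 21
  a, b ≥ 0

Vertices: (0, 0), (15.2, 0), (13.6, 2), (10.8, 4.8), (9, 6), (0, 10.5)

Evaluate the objective at each vertex of the feasible region:
  z(0, 0) = 0
  z(15.2, 0) = 76
  z(13.6, 2) = 84
  z(10.8, 4.8) = 92.4
  z(9, 6) = 93  ←
  z(0, 10.5) = 84
The maximum is at a = 9, b = 6.

(9, 6)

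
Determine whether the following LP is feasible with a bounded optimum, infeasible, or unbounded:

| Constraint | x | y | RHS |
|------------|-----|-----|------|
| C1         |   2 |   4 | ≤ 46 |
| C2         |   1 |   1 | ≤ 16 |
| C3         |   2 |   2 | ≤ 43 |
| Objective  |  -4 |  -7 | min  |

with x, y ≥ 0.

Feasible with a bounded optimal solution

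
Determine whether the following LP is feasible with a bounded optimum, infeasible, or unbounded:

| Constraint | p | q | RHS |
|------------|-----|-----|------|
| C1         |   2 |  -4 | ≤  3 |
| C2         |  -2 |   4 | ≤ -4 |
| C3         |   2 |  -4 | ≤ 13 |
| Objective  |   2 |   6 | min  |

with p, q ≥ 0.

Infeasible (no feasible solution exists)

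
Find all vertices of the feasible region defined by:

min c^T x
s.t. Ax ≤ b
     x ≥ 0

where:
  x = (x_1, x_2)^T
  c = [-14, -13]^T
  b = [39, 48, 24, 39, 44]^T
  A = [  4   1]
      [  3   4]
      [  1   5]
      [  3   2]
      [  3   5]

(0, 0), (9.75, 0), (9, 3), (0, 4.8)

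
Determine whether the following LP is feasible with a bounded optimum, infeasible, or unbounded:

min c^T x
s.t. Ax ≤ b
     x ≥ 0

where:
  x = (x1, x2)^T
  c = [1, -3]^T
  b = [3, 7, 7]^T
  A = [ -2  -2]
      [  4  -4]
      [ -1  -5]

Unbounded (objective can decrease without bound)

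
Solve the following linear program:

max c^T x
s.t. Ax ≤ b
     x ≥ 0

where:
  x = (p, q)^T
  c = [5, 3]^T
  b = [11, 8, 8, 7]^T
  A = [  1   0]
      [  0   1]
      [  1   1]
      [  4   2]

Evaluate the objective at each vertex of the feasible region:
  z(0, 0) = 0
  z(1.75, 0) = 8.75
  z(0, 3.5) = 10.5  ←
The maximum is at p = 0, q = 3.5.

p = 0, q = 3.5, z = 10.5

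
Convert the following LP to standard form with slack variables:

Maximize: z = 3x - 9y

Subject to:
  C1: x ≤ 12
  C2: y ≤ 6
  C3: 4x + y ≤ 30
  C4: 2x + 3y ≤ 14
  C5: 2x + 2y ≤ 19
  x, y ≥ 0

max z = 3x - 9y

s.t.
  x + s1 = 12
  y + s2 = 6
  4x + y + s3 = 30
  2x + 3y + s4 = 14
  2x + 2y + s5 = 19
  x, y, s1, s2, s3, s4, s5 ≥ 0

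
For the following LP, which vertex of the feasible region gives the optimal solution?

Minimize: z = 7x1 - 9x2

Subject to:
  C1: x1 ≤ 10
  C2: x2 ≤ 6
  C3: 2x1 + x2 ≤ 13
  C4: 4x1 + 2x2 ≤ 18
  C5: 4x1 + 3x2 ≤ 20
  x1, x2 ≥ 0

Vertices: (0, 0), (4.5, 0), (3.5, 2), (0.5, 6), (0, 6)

Evaluate the objective at each vertex of the feasible region:
  z(0, 0) = 0
  z(4.5, 0) = 31.5
  z(3.5, 2) = 6.5
  z(0.5, 6) = -50.5
  z(0, 6) = -54  ←
The minimum is at x1 = 0, x2 = 6.

(0, 6)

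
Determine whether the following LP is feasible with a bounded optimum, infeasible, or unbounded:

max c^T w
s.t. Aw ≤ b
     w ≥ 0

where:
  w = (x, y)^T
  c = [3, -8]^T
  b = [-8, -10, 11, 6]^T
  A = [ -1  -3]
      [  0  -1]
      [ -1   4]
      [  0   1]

Infeasible (no feasible solution exists)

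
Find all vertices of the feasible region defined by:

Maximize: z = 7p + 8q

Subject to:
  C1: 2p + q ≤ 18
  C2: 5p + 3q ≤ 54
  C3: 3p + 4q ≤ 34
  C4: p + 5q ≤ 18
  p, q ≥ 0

(0, 0), (9, 0), (8, 2), (0, 3.6)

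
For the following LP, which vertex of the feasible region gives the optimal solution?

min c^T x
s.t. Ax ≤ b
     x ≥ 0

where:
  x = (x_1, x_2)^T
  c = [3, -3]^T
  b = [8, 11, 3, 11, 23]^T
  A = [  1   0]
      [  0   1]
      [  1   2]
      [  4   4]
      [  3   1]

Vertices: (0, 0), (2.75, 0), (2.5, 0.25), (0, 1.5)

Evaluate the objective at each vertex of the feasible region:
  z(0, 0) = 0
  z(2.75, 0) = 8.25
  z(2.5, 0.25) = 6.75
  z(0, 1.5) = -4.5  ←
The minimum is at x_1 = 0, x_2 = 1.5.

(0, 1.5)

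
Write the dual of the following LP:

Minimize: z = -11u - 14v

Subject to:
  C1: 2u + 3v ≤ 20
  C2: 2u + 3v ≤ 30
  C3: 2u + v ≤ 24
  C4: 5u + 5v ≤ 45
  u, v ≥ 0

Primal min cᵀx s.t. Ax ≤ b, x ≥ 0  →  Dual max −bᵀy s.t. Aᵀy ≥ −c, y ≥ 0.

Maximize: z = -20y1 - 30y2 - 24y3 - 45y4

Subject to:
  2y1 + 2y2 + 2y3 + 5y4 ≥ 11
  3y1 + 3y2 + y3 + 5y4 ≥ 14
  y1, y2, y3, y4 ≥ 0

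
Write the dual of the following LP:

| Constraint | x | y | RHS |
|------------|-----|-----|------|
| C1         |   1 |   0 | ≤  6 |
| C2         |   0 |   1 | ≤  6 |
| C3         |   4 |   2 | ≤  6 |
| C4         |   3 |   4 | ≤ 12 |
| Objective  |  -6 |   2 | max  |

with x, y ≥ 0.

Primal max cᵀx s.t. Ax ≤ b, x ≥ 0  →  Dual min bᵀy s.t. Aᵀy ≥ c, y ≥ 0.

Minimize: z = 6y1 + 6y2 + 6y3 + 12y4

Subject to:
  y1 + 4y3 + 3y4 ≥ -6
  y2 + 2y3 + 4y4 ≥ 2
  y1, y2, y3, y4 ≥ 0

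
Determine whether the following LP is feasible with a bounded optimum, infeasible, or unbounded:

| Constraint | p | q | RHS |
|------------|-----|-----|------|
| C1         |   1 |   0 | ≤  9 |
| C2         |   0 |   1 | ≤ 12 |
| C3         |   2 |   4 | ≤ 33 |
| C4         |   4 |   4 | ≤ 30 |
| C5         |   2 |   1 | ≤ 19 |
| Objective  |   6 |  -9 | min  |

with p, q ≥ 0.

Feasible with a bounded optimal solution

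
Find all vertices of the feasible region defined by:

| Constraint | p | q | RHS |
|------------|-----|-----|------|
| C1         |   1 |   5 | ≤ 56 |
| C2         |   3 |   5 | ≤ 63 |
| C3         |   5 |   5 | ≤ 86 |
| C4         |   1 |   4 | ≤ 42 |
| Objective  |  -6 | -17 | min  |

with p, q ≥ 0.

(0, 0), (17.2, 0), (11.5, 5.7), (6, 9), (0, 10.5)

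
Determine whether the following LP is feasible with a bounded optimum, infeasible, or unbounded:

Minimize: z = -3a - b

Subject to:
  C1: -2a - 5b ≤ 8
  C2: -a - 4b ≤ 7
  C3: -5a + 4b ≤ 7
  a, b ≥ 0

Unbounded (objective can decrease without bound)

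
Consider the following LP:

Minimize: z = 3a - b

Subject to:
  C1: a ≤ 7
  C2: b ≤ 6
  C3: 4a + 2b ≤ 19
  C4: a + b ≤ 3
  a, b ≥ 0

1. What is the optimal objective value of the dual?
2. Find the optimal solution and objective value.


1. -3
2. a = 0, b = 3, z = -3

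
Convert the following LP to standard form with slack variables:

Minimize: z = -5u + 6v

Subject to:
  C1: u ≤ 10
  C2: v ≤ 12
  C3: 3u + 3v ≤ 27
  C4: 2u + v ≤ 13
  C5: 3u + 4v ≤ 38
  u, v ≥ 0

min z = -5u + 6v

s.t.
  u + s1 = 10
  v + s2 = 12
  3u + 3v + s3 = 27
  2u + v + s4 = 13
  3u + 4v + s5 = 38
  u, v, s1, s2, s3, s4, s5 ≥ 0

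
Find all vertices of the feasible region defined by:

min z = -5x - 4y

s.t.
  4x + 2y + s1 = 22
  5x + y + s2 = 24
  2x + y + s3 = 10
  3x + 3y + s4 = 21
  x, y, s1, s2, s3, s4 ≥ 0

(0, 0), (4.8, 0), (4.667, 0.6667), (3, 4), (0, 7)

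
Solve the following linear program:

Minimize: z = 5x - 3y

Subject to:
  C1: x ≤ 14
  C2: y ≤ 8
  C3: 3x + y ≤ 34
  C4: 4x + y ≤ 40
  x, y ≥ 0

Evaluate the objective at each vertex of the feasible region:
  z(0, 0) = 0
  z(10, 0) = 50
  z(8, 8) = 16
  z(0, 8) = -24  ←
The minimum is at x = 0, y = 8.

x = 0, y = 8, z = -24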